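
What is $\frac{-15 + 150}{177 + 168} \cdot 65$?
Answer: $\frac{585}{23} \approx 25.435$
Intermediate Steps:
$\frac{-15 + 150}{177 + 168} \cdot 65 = \frac{135}{345} \cdot 65 = 135 \cdot \frac{1}{345} \cdot 65 = \frac{9}{23} \cdot 65 = \frac{585}{23}$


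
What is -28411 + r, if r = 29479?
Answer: 1068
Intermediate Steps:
-28411 + r = -28411 + 29479 = 1068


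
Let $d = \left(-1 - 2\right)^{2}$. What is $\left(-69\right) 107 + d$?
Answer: $-7374$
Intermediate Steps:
$d = 9$ ($d = \left(-3\right)^{2} = 9$)
$\left(-69\right) 107 + d = \left(-69\right) 107 + 9 = -7383 + 9 = -7374$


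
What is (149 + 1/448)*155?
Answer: 10346715/448 ≈ 23095.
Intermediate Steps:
(149 + 1/448)*155 = (66753/448)*155 = 10346715/448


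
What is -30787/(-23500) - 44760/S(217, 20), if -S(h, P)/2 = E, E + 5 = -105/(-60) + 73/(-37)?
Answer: -77813841649/18165500 ≈ -4283.6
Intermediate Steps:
E = -773/148 (E = -5 + (-105/(-60) + 73/(-37)) = -5 + (-105*(-1/60) + 73*(-1/37)) = -5 + (7/4 - 73/37) = -5 - 33/148 = -773/148 ≈ -5.2230)
S(h, P) = 773/74 (S(h, P) = -2*(-773/148) = 773/74)
-30787/(-23500) - 44760/S(217, 20) = -30787/(-23500) - 44760/773/74 = -30787*(-1/23500) - 44760*74/773 = 30787/23500 - 3312240/773 = -77813841649/18165500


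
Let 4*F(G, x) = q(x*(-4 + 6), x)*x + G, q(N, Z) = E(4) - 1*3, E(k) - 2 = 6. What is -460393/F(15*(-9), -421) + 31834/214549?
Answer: 98794684797/120147440 ≈ 822.28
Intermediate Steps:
E(k) = 8 (E(k) = 2 + 6 = 8)
q(N, Z) = 5 (q(N, Z) = 8 - 1*3 = 8 - 3 = 5)
F(G, x) = G/4 + 5*x/4 (F(G, x) = (5*x + G)/4 = (G + 5*x)/4 = G/4 + 5*x/4)
-460393/F(15*(-9), -421) + 31834/214549 = -460393/((15*(-9))/4 + (5/4)*(-421)) + 31834/214549 = -460393/((¼)*(-135) - 2105/4) + 31834*(1/214549) = -460393/(-135/4 - 2105/4) + 31834/214549 = -460393/(-560) + 31834/214549 = -460393*(-1/560) + 31834/214549 = 460393/560 + 31834/214549 = 98794684797/120147440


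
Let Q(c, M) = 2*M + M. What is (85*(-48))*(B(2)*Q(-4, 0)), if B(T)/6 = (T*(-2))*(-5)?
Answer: 0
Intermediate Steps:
B(T) = 60*T (B(T) = 6*((T*(-2))*(-5)) = 6*(-2*T*(-5)) = 6*(10*T) = 60*T)
Q(c, M) = 3*M
(85*(-48))*(B(2)*Q(-4, 0)) = (85*(-48))*((60*2)*(3*0)) = -489600*0 = -4080*0 = 0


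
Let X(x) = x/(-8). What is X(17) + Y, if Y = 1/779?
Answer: -13235/6232 ≈ -2.1237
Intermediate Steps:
Y = 1/779 ≈ 0.0012837
X(x) = -x/8 (X(x) = x*(-⅛) = -x/8)
X(17) + Y = -⅛*17 + 1/779 = -17/8 + 1/779 = -13235/6232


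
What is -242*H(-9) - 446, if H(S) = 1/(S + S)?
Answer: -3893/9 ≈ -432.56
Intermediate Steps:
H(S) = 1/(2*S)
-242*H(-9) - 446 = -121/(-9) - 446 = -121*(-1)/9 - 446 = -242*(-1/18) - 446 = 121/9 - 446 = -3893/9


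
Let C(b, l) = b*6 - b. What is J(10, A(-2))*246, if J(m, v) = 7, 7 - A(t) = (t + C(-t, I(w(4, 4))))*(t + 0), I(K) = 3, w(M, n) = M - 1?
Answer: 1722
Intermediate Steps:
w(M, n) = -1 + M
C(b, l) = 5*b (C(b, l) = 6*b - b = 5*b)
A(t) = 7 + 4*t² (A(t) = 7 - (t + 5*(-t))*(t + 0) = 7 - (t - 5*t)*t = 7 - (-4*t)*t = 7 - (-4)*t² = 7 + 4*t²)
J(10, A(-2))*246 = 7*246 = 1722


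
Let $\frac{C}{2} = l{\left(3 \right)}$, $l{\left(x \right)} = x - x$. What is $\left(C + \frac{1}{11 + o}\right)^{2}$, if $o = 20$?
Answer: $\frac{1}{961} \approx 0.0010406$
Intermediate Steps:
$l{\left(x \right)} = 0$
$C = 0$ ($C = 2 \cdot 0 = 0$)
$\left(C + \frac{1}{11 + o}\right)^{2} = \left(0 + \frac{1}{11 + 20}\right)^{2} = \left(0 + \frac{1}{31}\right)^{2} = \left(\frac{1}{31}\right)^{2} = \frac{1}{961}$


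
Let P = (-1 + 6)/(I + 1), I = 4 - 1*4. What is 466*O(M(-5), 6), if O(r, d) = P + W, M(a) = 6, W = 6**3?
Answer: 102986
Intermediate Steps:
I = 0 (I = 4 - 4 = 0)
W = 216
P = 5 (P = (-1 + 6)/(0 + 1) = 5/1 = 5*1 = 5)
O(r, d) = 221 (O(r, d) = 5 + 216 = 221)
466*O(M(-5), 6) = 466*221 = 102986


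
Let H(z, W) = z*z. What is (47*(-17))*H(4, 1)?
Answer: -12784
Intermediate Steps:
H(z, W) = z²
(47*(-17))*H(4, 1) = (47*(-17))*4² = -799*16 = -12784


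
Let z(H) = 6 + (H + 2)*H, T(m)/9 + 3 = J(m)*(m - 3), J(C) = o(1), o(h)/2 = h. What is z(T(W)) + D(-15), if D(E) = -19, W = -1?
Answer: 9590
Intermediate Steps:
o(h) = 2*h
J(C) = 2 (J(C) = 2*1 = 2)
T(m) = -81 + 18*m (T(m) = -27 + 9*(2*(m - 3)) = -27 + 9*(2*(-3 + m)) = -27 + 9*(-6 + 2*m) = -27 + (-54 + 18*m) = -81 + 18*m)
z(H) = 6 + H*(2 + H) (z(H) = 6 + (2 + H)*H = 6 + H*(2 + H))
z(T(W)) + D(-15) = (6 + (-81 + 18*(-1))² + 2*(-81 + 18*(-1))) - 19 = (6 + (-81 - 18)² + 2*(-81 - 18)) - 19 = (6 + (-99)² + 2*(-99)) - 19 = (6 + 9801 - 198) - 19 = 9609 - 19 = 9590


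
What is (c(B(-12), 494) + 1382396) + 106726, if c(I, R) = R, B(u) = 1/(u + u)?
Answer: 1489616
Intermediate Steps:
B(u) = 1/(2*u)
(c(B(-12), 494) + 1382396) + 106726 = (494 + 1382396) + 106726 = 1382890 + 106726 = 1489616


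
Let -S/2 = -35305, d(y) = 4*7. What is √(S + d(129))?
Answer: √70638 ≈ 265.78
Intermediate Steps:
d(y) = 28
S = 70610 (S = -2*(-35305) = 70610)
√(S + d(129)) = √(70610 + 28) = √70638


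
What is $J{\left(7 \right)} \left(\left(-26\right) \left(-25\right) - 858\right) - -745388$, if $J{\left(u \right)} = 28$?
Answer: $739564$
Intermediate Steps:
$J{\left(7 \right)} \left(\left(-26\right) \left(-25\right) - 858\right) - -745388 = 28 \left(\left(-26\right) \left(-25\right) - 858\right) - -745388 = 28 \left(650 - 858\right) + 745388 = 28 \left(-208\right) + 745388 = -5824 + 745388 = 739564$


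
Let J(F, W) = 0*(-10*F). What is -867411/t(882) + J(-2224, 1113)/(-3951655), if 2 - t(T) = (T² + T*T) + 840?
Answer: 867411/1556686 ≈ 0.55722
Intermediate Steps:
J(F, W) = 0
t(T) = -838 - 2*T² (t(T) = 2 - ((T² + T*T) + 840) = 2 - ((T² + T²) + 840) = 2 - (2*T² + 840) = 2 - (840 + 2*T²) = 2 + (-840 - 2*T²) = -838 - 2*T²)
-867411/t(882) + J(-2224, 1113)/(-3951655) = -867411/(-838 - 2*882²) + 0/(-3951655) = -867411/(-838 - 2*777924) + 0*(-1/3951655) = -867411/(-838 - 1555848) + 0 = -867411/(-1556686) + 0 = -867411*(-1/1556686) + 0 = 867411/1556686 + 0 = 867411/1556686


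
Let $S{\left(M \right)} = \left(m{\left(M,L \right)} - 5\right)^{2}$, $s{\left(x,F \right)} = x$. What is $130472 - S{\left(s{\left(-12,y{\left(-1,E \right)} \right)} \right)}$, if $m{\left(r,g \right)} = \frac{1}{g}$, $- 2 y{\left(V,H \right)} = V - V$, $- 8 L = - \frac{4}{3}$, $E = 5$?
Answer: $130471$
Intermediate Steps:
$L = \frac{1}{6}$ ($L = - \frac{\left(-4\right) \frac{1}{3}}{8} = \left(- \frac{1}{8}\right) \left(- \frac{4}{3}\right) = \frac{1}{6} \approx 0.16667$)
$y{\left(V,H \right)} = 0$ ($y{\left(V,H \right)} = - \frac{V - V}{2} = \left(- \frac{1}{2}\right) 0 = 0$)
$S{\left(M \right)} = 1$ ($S{\left(M \right)} = \left(\frac{1}{\frac{1}{6}} - 5\right)^{2} = \left(6 - 5\right)^{2} = 1^{2} = 1$)
$130472 - S{\left(s{\left(-12,y{\left(-1,E \right)} \right)} \right)} = 130472 - 1 = 130471$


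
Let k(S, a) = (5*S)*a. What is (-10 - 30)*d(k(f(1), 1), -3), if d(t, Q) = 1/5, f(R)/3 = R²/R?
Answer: -8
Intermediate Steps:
f(R) = 3*R (f(R) = 3*(R²/R) = 3*R)
k(S, a) = 5*S*a
d(t, Q) = ⅕ (d(t, Q) = 1*(⅕) = ⅕)
(-10 - 30)*d(k(f(1), 1), -3) = (-10 - 30)*(⅕) = -40*⅕ = -8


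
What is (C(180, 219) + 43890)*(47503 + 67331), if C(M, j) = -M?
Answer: 5019394140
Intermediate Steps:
(C(180, 219) + 43890)*(47503 + 67331) = (-1*180 + 43890)*(47503 + 67331) = (-180 + 43890)*114834 = 43710*114834 = 5019394140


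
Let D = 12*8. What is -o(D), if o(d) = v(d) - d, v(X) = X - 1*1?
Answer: 1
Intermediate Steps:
v(X) = -1 + X (v(X) = X - 1 = -1 + X)
D = 96
o(d) = -1 (o(d) = (-1 + d) - d = -1)
-o(D) = -1*(-1) = 1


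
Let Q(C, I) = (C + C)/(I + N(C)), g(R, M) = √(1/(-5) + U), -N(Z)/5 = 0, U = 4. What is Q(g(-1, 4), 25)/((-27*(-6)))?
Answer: √95/10125 ≈ 0.00096265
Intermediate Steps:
N(Z) = 0 (N(Z) = -5*0 = 0)
g(R, M) = √95/5 (g(R, M) = √(1/(-5) + 4) = √(-⅕ + 4) = √(19/5) = √95/5)
Q(C, I) = 2*C/I (Q(C, I) = (C + C)/(I + 0) = (2*C)/I = 2*C/I)
Q(g(-1, 4), 25)/((-27*(-6))) = (2*(√95/5)/25)/((-27*(-6))) = (2*(√95/5)*(1/25))/162 = (2*√95/125)*(1/162) = √95/10125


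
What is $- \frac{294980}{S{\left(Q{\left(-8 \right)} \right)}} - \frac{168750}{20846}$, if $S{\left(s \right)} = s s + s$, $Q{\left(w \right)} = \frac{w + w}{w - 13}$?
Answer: $- \frac{338984551035}{1542604} \approx -2.1975 \cdot 10^{5}$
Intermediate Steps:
$Q{\left(w \right)} = \frac{2 w}{-13 + w}$
$S{\left(s \right)} = s + s^{2}$ ($S{\left(s \right)} = s^{2} + s = s + s^{2}$)
$- \frac{294980}{S{\left(Q{\left(-8 \right)} \right)}} - \frac{168750}{20846} = - \frac{294980}{2 \left(-8\right) \frac{1}{-13 - 8} \left(1 + 2 \left(-8\right) \frac{1}{-13 - 8}\right)} - \frac{168750}{20846} = - \frac{294980}{2 \left(-8\right) \frac{1}{-21} \left(1 + 2 \left(-8\right) \frac{1}{-21}\right)} - \frac{84375}{10423} = - \frac{294980}{2 \left(-8\right) \left(- \frac{1}{21}\right) \left(1 + 2 \left(-8\right) \left(- \frac{1}{21}\right)\right)} - \frac{84375}{10423} = - \frac{294980}{\frac{16}{21} \left(1 + \frac{16}{21}\right)} - \frac{84375}{10423} = - \frac{294980}{\frac{16}{21} \cdot \frac{37}{21}} - \frac{84375}{10423} = - \frac{294980}{\frac{592}{441}} - \frac{84375}{10423} = \left(-294980\right) \frac{441}{592} - \frac{84375}{10423} = - \frac{32521545}{148} - \frac{84375}{10423} = - \frac{338984551035}{1542604}$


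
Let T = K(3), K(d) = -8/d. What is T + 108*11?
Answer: 3556/3 ≈ 1185.3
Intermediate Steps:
T = -8/3 ≈ -2.6667
T + 108*11 = -8/3 + 108*11 = -8/3 + 1188 = 3556/3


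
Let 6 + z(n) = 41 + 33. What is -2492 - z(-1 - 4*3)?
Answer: -2560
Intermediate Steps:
z(n) = 68 (z(n) = -6 + (41 + 33) = -6 + 74 = 68)
-2492 - z(-1 - 4*3) = -2492 - 1*68 = -2492 - 68 = -2560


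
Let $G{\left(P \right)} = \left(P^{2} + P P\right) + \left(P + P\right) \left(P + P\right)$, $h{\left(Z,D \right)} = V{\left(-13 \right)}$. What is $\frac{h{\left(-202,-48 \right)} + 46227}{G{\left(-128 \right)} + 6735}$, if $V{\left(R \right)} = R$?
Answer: $\frac{46214}{105039} \approx 0.43997$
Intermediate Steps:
$h{\left(Z,D \right)} = -13$
$G{\left(P \right)} = 6 P^{2}$ ($G{\left(P \right)} = \left(P^{2} + P^{2}\right) + 2 P 2 P = 2 P^{2} + 4 P^{2} = 6 P^{2}$)
$\frac{h{\left(-202,-48 \right)} + 46227}{G{\left(-128 \right)} + 6735} = \frac{-13 + 46227}{6 \left(-128\right)^{2} + 6735} = \frac{46214}{6 \cdot 16384 + 6735} = \frac{46214}{98304 + 6735} = \frac{46214}{105039}$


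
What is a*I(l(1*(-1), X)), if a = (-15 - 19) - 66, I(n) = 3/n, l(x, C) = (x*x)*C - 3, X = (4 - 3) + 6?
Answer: -75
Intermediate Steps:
X = 7 (X = 1 + 6 = 7)
l(x, C) = -3 + C*x² (l(x, C) = x²*C - 3 = C*x² - 3 = -3 + C*x²)
a = -100 (a = -34 - 66 = -100)
a*I(l(1*(-1), X)) = -300/(-3 + 7*(1*(-1))²) = -300/(-3 + 7*(-1)²) = -300/(-3 + 7*1) = -300/(-3 + 7) = -300/4 = -100*¾ = -75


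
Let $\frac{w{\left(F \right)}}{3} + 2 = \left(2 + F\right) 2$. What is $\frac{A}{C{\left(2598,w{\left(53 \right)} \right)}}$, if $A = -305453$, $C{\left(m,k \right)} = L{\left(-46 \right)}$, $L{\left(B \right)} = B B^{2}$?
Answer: $\frac{305453}{97336} \approx 3.1381$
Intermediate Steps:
$L{\left(B \right)} = B^{3}$
$w{\left(F \right)} = 6 + 6 F$ ($w{\left(F \right)} = -6 + 3 \left(2 + F\right) 2 = -6 + 3 \left(4 + 2 F\right) = -6 + \left(12 + 6 F\right) = 6 + 6 F$)
$C{\left(m,k \right)} = -97336$ ($C{\left(m,k \right)} = \left(-46\right)^{3} = -97336$)
$\frac{A}{C{\left(2598,w{\left(53 \right)} \right)}} = - \frac{305453}{-97336} = \left(-305453\right) \left(- \frac{1}{97336}\right) = \frac{305453}{97336}$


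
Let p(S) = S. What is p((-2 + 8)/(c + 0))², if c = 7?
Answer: 36/49 ≈ 0.73469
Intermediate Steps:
p((-2 + 8)/(c + 0))² = ((-2 + 8)/(7 + 0))² = (6/7)² = 36/49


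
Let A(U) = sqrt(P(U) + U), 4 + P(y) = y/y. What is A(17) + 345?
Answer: 345 + sqrt(14) ≈ 348.74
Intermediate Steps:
P(y) = -3 (P(y) = -4 + y/y = -4 + 1 = -3)
A(U) = sqrt(-3 + U)
A(17) + 345 = sqrt(-3 + 17) + 345 = sqrt(14) + 345 = 345 + sqrt(14)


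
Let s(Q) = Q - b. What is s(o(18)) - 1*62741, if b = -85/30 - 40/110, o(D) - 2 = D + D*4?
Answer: -4134623/66 ≈ -62646.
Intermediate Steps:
o(D) = 2 + 5*D (o(D) = 2 + (D + D*4) = 2 + (D + 4*D) = 2 + 5*D)
b = -211/66 (b = -85*1/30 - 40*1/110 = -17/6 - 4/11 = -211/66 ≈ -3.1970)
s(Q) = 211/66 + Q (s(Q) = Q - 1*(-211/66) = Q + 211/66 = 211/66 + Q)
s(o(18)) - 1*62741 = (211/66 + (2 + 5*18)) - 1*62741 = (211/66 + (2 + 90)) - 62741 = (211/66 + 92) - 62741 = 6283/66 - 62741 = -4134623/66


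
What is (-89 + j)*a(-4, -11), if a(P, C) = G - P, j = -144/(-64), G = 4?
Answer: -694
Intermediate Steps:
j = 9/4 (j = -144*(-1/64) = 9/4 ≈ 2.2500)
a(P, C) = 4 - P
(-89 + j)*a(-4, -11) = (-89 + 9/4)*(4 - 1*(-4)) = -347*(4 + 4)/4 = -347/4*8 = -694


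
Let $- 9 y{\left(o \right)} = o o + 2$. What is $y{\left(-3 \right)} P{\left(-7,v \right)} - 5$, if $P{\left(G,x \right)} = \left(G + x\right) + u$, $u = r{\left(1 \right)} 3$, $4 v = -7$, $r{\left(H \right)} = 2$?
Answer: $- \frac{59}{36} \approx -1.6389$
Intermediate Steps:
$v = - \frac{7}{4}$ ($v = \frac{1}{4} \left(-7\right) = - \frac{7}{4} \approx -1.75$)
$u = 6$ ($u = 2 \cdot 3 = 6$)
$y{\left(o \right)} = - \frac{2}{9} - \frac{o^{2}}{9}$ ($y{\left(o \right)} = - \frac{o o + 2}{9} = - \frac{o^{2} + 2}{9} = - \frac{2 + o^{2}}{9} = - \frac{2}{9} - \frac{o^{2}}{9}$)
$P{\left(G,x \right)} = 6 + G + x$ ($P{\left(G,x \right)} = \left(G + x\right) + 6 = 6 + G + x$)
$y{\left(-3 \right)} P{\left(-7,v \right)} - 5 = \left(- \frac{2}{9} - \frac{\left(-3\right)^{2}}{9}\right) \left(6 - 7 - \frac{7}{4}\right) - 5 = \left(- \frac{2}{9} - 1\right) \left(- \frac{11}{4}\right) - 5 = \left(- \frac{11}{9}\right) \left(- \frac{11}{4}\right) - 5 = \frac{121}{36} - 5 = - \frac{59}{36}$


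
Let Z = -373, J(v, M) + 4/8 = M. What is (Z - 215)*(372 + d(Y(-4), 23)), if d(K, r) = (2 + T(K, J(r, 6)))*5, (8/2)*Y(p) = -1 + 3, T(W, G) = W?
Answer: -226086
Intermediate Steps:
J(v, M) = -1/2 + M
Y(p) = 1/2 (Y(p) = (-1 + 3)/4 = (1/4)*2 = 1/2)
d(K, r) = 10 + 5*K (d(K, r) = (2 + K)*5 = 10 + 5*K)
(Z - 215)*(372 + d(Y(-4), 23)) = (-373 - 215)*(372 + (10 + 5*(1/2))) = -588*(372 + (10 + 5/2)) = -588*(372 + 25/2) = -588*769/2 = -226086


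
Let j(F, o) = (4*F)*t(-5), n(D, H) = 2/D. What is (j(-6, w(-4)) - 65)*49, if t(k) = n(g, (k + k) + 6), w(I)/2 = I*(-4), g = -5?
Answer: -13573/5 ≈ -2714.6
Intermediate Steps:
w(I) = -8*I (w(I) = 2*(I*(-4)) = 2*(-4*I) = -8*I)
t(k) = -⅖ (t(k) = 2/(-5) = 2*(-⅕) = -⅖)
j(F, o) = -8*F/5 (j(F, o) = (4*F)*(-⅖) = -8*F/5)
(j(-6, w(-4)) - 65)*49 = (-8/5*(-6) - 65)*49 = (48/5 - 65)*49 = -277/5*49 = -13573/5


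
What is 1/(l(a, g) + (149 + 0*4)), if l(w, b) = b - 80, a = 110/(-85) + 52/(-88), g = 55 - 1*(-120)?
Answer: 1/244 ≈ 0.0040984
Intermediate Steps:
g = 175 (g = 55 + 120 = 175)
a = -705/374 (a = 110*(-1/85) + 52*(-1/88) = -22/17 - 13/22 = -705/374 ≈ -1.8850)
l(w, b) = -80 + b
1/(l(a, g) + (149 + 0*4)) = 1/((-80 + 175) + (149 + 0*4)) = 1/(95 + (149 + 0)) = 1/(95 + 149) = 1/244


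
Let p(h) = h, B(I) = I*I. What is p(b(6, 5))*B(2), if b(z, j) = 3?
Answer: 12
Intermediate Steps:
B(I) = I**2
p(b(6, 5))*B(2) = 3*2**2 = 3*4 = 12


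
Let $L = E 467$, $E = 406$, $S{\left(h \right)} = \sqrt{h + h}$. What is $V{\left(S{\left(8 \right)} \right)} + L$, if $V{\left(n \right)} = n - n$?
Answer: $189602$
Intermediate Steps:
$S{\left(h \right)} = \sqrt{2} \sqrt{h}$ ($S{\left(h \right)} = \sqrt{2 h} = \sqrt{2} \sqrt{h}$)
$V{\left(n \right)} = 0$
$L = 189602$ ($L = 406 \cdot 467 = 189602$)
$V{\left(S{\left(8 \right)} \right)} + L = 0 + 189602 = 189602$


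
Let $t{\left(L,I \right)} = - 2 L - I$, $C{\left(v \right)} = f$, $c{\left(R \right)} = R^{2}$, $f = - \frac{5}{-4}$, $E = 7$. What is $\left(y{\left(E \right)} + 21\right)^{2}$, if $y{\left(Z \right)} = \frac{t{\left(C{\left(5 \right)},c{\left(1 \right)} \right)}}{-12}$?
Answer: $\frac{261121}{576} \approx 453.33$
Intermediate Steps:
$f = \frac{5}{4}$ ($f = \left(-5\right) \left(- \frac{1}{4}\right) = \frac{5}{4} \approx 1.25$)
$C{\left(v \right)} = \frac{5}{4}$
$t{\left(L,I \right)} = - I - 2 L$
$y{\left(Z \right)} = \frac{7}{24}$ ($y{\left(Z \right)} = \frac{- 1^{2} - \frac{5}{2}}{-12} = \left(\left(-1\right) 1 - \frac{5}{2}\right) \left(- \frac{1}{12}\right) = \left(-1 - \frac{5}{2}\right) \left(- \frac{1}{12}\right) = \left(- \frac{7}{2}\right) \left(- \frac{1}{12}\right) = \frac{7}{24}$)
$\left(y{\left(E \right)} + 21\right)^{2} = \left(\frac{7}{24} + 21\right)^{2} = \left(\frac{511}{24}\right)^{2} = \frac{261121}{576}$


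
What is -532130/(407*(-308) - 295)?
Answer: 532130/125651 ≈ 4.2350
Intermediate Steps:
-532130/(407*(-308) - 295) = -532130/(-125356 - 295) = -532130/(-125651) = -532130*(-1/125651) = 532130/125651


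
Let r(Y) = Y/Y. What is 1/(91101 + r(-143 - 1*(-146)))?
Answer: 1/91102 ≈ 1.0977e-5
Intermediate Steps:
r(Y) = 1
1/(91101 + r(-143 - 1*(-146))) = 1/(91101 + 1) = 1/91102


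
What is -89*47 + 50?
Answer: -4133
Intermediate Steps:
-89*47 + 50 = -4183 + 50 = -4133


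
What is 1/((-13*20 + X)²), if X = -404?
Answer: 1/440896 ≈ 2.2681e-6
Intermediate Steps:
1/((-13*20 + X)²) = 1/((-13*20 - 404)²) = 1/((-260 - 404)²) = 1/((-664)²) = 1/440896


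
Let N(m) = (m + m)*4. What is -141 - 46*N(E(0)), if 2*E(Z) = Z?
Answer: -141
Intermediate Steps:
E(Z) = Z/2
N(m) = 8*m (N(m) = (2*m)*4 = 8*m)
-141 - 46*N(E(0)) = -141 - 368*(1/2)*0 = -141 - 368*0 = -141 - 46*0 = -141 + 0 = -141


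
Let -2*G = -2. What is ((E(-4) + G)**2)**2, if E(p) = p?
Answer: 81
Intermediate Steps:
G = 1 (G = -1/2*(-2) = 1)
((E(-4) + G)**2)**2 = ((-4 + 1)**2)**2 = ((-3)**2)**2 = 9**2 = 81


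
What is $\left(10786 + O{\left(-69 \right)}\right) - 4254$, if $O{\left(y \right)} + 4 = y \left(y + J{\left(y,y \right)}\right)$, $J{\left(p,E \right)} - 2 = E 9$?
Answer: $54000$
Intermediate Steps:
$J{\left(p,E \right)} = 2 + 9 E$ ($J{\left(p,E \right)} = 2 + E 9 = 2 + 9 E$)
$O{\left(y \right)} = -4 + y \left(2 + 10 y\right)$ ($O{\left(y \right)} = -4 + y \left(y + \left(2 + 9 y\right)\right) = -4 + y \left(2 + 10 y\right)$)
$\left(10786 + O{\left(-69 \right)}\right) - 4254 = \left(10786 + \left(-4 + 2 \left(-69\right) + 10 \left(-69\right)^{2}\right)\right) - 4254 = \left(10786 - -47468\right) - 4254 = \left(10786 + 47468\right) - 4254 = 58254 - 4254 = 54000$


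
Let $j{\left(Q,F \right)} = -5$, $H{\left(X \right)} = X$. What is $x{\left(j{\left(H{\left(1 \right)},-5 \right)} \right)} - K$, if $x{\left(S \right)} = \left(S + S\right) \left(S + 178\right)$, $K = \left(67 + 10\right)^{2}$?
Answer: $-7659$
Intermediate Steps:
$K = 5929$ ($K = 77^{2} = 5929$)
$x{\left(S \right)} = 2 S \left(178 + S\right)$
$x{\left(j{\left(H{\left(1 \right)},-5 \right)} \right)} - K = 2 \left(-5\right) \left(178 - 5\right) - 5929 = 2 \left(-5\right) 173 - 5929 = -1730 - 5929 = -7659$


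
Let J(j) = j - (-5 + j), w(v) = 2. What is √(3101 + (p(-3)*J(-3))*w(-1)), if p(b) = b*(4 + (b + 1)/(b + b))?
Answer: √2971 ≈ 54.507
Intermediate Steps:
J(j) = 5 (J(j) = j + (5 - j) = 5)
p(b) = b*(4 + (1 + b)/(2*b)) (p(b) = b*(4 + (1 + b)/((2*b))) = b*(4 + (1 + b)*(1/(2*b))) = b*(4 + (1 + b)/(2*b)))
√(3101 + (p(-3)*J(-3))*w(-1)) = √(3101 + ((½ + (9/2)*(-3))*5)*2) = √(3101 + ((½ - 27/2)*5)*2) = √(3101 - 13*5*2) = √(3101 - 65*2) = √(3101 - 130) = √2971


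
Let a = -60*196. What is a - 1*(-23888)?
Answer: 12128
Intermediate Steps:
a = -11760
a - 1*(-23888) = -11760 - 1*(-23888) = -11760 + 23888 = 12128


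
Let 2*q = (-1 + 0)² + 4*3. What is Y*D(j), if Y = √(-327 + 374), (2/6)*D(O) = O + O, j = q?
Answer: 39*√47 ≈ 267.37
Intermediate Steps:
q = 13/2 (q = ((-1 + 0)² + 4*3)/2 = ((-1)² + 12)/2 = (1 + 12)/2 = (½)*13 = 13/2 ≈ 6.5000)
j = 13/2 ≈ 6.5000
D(O) = 6*O (D(O) = 3*(O + O) = 3*(2*O) = 6*O)
Y = √47 ≈ 6.8557
Y*D(j) = √47*(6*(13/2)) = √47*39 = 39*√47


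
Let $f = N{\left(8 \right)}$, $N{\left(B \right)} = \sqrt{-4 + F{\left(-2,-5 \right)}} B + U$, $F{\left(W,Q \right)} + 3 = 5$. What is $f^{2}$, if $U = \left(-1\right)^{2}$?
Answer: $-127 + 16 i \sqrt{2} \approx -127.0 + 22.627 i$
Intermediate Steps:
$F{\left(W,Q \right)} = 2$ ($F{\left(W,Q \right)} = -3 + 5 = 2$)
$U = 1$
$N{\left(B \right)} = 1 + i B \sqrt{2}$ ($N{\left(B \right)} = \sqrt{-4 + 2} B + 1 = \sqrt{-2} B + 1 = i \sqrt{2} B + 1 = i B \sqrt{2} + 1 = 1 + i B \sqrt{2}$)
$f = 1 + 8 i \sqrt{2}$ ($f = 1 + i 8 \sqrt{2} = 1 + 8 i \sqrt{2} \approx 1.0 + 11.314 i$)
$f^{2} = \left(1 + 8 i \sqrt{2}\right)^{2}$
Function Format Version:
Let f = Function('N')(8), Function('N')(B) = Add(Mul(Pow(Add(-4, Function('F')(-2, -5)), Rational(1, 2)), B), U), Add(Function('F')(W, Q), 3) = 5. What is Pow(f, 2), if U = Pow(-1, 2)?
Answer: Add(-127, Mul(16, I, Pow(2, Rational(1, 2)))) ≈ Add(-127.00, Mul(22.627, I))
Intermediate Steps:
Function('F')(W, Q) = 2 (Function('F')(W, Q) = Add(-3, 5) = 2)
U = 1
Function('N')(B) = Add(1, Mul(I, B, Pow(2, Rational(1, 2)))) (Function('N')(B) = Add(Mul(Pow(Add(-4, 2), Rational(1, 2)), B), 1) = Add(Mul(Pow(-2, Rational(1, 2)), B), 1) = Add(Mul(Mul(I, Pow(2, Rational(1, 2))), B), 1) = Add(Mul(I, B, Pow(2, Rational(1, 2))), 1) = Add(1, Mul(I, B, Pow(2, Rational(1, 2)))))
f = Add(1, Mul(8, I, Pow(2, Rational(1, 2)))) (f = Add(1, Mul(I, 8, Pow(2, Rational(1, 2)))) = Add(1, Mul(8, I, Pow(2, Rational(1, 2)))) ≈ Add(1.0000, Mul(11.314, I)))
Pow(f, 2) = Pow(Add(1, Mul(8, I, Pow(2, Rational(1, 2)))), 2)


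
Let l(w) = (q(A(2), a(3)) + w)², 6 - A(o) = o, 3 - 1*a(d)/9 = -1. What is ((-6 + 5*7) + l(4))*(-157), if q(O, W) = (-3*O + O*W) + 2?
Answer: -2994461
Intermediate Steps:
a(d) = 36 (a(d) = 27 - 9*(-1) = 27 + 9 = 36)
A(o) = 6 - o
q(O, W) = 2 - 3*O + O*W
l(w) = (134 + w)² (l(w) = ((2 - 3*(6 - 1*2) + (6 - 1*2)*36) + w)² = ((2 - 3*(6 - 2) + (6 - 2)*36) + w)² = ((2 - 3*4 + 4*36) + w)² = ((2 - 12 + 144) + w)² = (134 + w)²)
((-6 + 5*7) + l(4))*(-157) = ((-6 + 5*7) + (134 + 4)²)*(-157) = ((-6 + 35) + 138²)*(-157) = (29 + 19044)*(-157) = 19073*(-157) = -2994461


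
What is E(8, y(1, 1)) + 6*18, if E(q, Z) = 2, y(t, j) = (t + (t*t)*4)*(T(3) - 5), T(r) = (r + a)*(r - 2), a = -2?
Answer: 110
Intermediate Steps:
T(r) = (-2 + r)² (T(r) = (r - 2)*(r - 2) = (-2 + r)*(-2 + r) = (-2 + r)²)
y(t, j) = -16*t² - 4*t (y(t, j) = (t + (t*t)*4)*((4 + 3² - 4*3) - 5) = (t + t²*4)*((4 + 9 - 12) - 5) = (t + 4*t²)*(1 - 5) = (t + 4*t²)*(-4) = -16*t² - 4*t)
E(8, y(1, 1)) + 6*18 = 2 + 6*18 = 2 + 108 = 110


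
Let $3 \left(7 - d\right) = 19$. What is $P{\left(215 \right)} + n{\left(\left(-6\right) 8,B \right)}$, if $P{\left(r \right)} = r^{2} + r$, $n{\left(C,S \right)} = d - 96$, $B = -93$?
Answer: $\frac{139034}{3} \approx 46345.0$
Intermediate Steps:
$d = \frac{2}{3}$ ($d = 7 - \frac{19}{3} = \frac{2}{3} \approx 0.66667$)
$n{\left(C,S \right)} = - \frac{286}{3}$ ($n{\left(C,S \right)} = \frac{2}{3} - 96 = - \frac{286}{3}$)
$P{\left(r \right)} = r + r^{2}$
$P{\left(215 \right)} + n{\left(\left(-6\right) 8,B \right)} = 215 \left(1 + 215\right) - \frac{286}{3} = 215 \cdot 216 - \frac{286}{3} = 46440 - \frac{286}{3} = \frac{139034}{3}$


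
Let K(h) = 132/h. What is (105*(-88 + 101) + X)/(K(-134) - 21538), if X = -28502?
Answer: 165289/131192 ≈ 1.2599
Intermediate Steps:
(105*(-88 + 101) + X)/(K(-134) - 21538) = (105*(-88 + 101) - 28502)/(132/(-134) - 21538) = (105*13 - 28502)/(132*(-1/134) - 21538) = (1365 - 28502)/(-66/67 - 21538) = -27137/(-1443112/67) = -27137*(-67/1443112) = 165289/131192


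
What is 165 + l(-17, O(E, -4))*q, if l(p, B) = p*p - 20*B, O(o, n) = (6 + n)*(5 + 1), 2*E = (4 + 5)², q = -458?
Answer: -22277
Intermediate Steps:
E = 81/2 (E = (4 + 5)²/2 = (½)*9² = (½)*81 = 81/2 ≈ 40.500)
O(o, n) = 36 + 6*n (O(o, n) = (6 + n)*6 = 36 + 6*n)
l(p, B) = p² - 20*B
165 + l(-17, O(E, -4))*q = 165 + ((-17)² - 20*(36 + 6*(-4)))*(-458) = 165 + (289 - 20*(36 - 24))*(-458) = 165 + (289 - 20*12)*(-458) = 165 + (289 - 240)*(-458) = 165 + 49*(-458) = 165 - 22442 = -22277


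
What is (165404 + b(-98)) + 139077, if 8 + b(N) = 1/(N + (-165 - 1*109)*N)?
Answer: 8145870643/26754 ≈ 3.0447e+5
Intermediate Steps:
b(N) = -8 - 1/(273*N) (b(N) = -8 + 1/(N + (-165 - 1*109)*N) = -8 + 1/(N + (-165 - 109)*N) = -8 + 1/(N - 274*N) = -8 + 1/(-273*N) = -8 - 1/(273*N))
(165404 + b(-98)) + 139077 = (165404 + (-8 - 1/273/(-98))) + 139077 = (165404 + (-8 - 1/273*(-1/98))) + 139077 = (165404 + (-8 + 1/26754)) + 139077 = (165404 - 214031/26754) + 139077 = 4425004585/26754 + 139077 = 8145870643/26754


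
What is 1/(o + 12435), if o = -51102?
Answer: -1/38667 ≈ -2.5862e-5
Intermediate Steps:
1/(o + 12435) = 1/(-51102 + 12435) = 1/(-38667) = -1/38667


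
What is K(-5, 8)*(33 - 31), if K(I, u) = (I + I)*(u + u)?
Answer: -320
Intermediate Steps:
K(I, u) = 4*I*u (K(I, u) = (2*I)*(2*u) = 4*I*u)
K(-5, 8)*(33 - 31) = (4*(-5)*8)*(33 - 31) = -160*2 = -320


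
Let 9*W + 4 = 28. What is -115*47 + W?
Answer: -16207/3 ≈ -5402.3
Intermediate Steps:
W = 8/3 (W = -4/9 + (⅑)*28 = -4/9 + 28/9 = 8/3 ≈ 2.6667)
-115*47 + W = -115*47 + 8/3 = -5405 + 8/3 = -16207/3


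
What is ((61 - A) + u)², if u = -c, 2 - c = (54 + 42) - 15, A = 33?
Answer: 11449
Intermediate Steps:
c = -79 (c = 2 - ((54 + 42) - 15) = 2 - (96 - 15) = 2 - 1*81 = 2 - 81 = -79)
u = 79 (u = -1*(-79) = 79)
((61 - A) + u)² = ((61 - 1*33) + 79)² = ((61 - 33) + 79)² = (28 + 79)² = 107² = 11449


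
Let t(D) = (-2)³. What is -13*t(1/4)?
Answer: 104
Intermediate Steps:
t(D) = -8
-13*t(1/4) = -13*(-8) = 104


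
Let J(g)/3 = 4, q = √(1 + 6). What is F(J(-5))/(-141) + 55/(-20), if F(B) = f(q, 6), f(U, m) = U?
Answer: -11/4 - √7/141 ≈ -2.7688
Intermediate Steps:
q = √7 ≈ 2.6458
J(g) = 12 (J(g) = 3*4 = 12)
F(B) = √7
F(J(-5))/(-141) + 55/(-20) = √7/(-141) + 55/(-20) = √7*(-1/141) + 55*(-1/20) = -√7/141 - 11/4 = -11/4 - √7/141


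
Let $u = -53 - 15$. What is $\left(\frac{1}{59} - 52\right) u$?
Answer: $\frac{208556}{59} \approx 3534.8$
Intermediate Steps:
$u = -68$ ($u = -53 - 15 = -68$)
$\left(\frac{1}{59} - 52\right) u = \left(\frac{1}{59} - 52\right) \left(-68\right) = \left(- \frac{3067}{59}\right) \left(-68\right) = \frac{208556}{59}$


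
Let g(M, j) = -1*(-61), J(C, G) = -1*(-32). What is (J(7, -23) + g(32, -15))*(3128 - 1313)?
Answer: 168795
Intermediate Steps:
J(C, G) = 32
g(M, j) = 61
(J(7, -23) + g(32, -15))*(3128 - 1313) = (32 + 61)*(3128 - 1313) = 93*1815 = 168795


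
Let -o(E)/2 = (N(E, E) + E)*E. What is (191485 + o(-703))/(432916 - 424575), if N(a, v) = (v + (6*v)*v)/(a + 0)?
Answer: -6726035/8341 ≈ -806.38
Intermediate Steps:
N(a, v) = (v + 6*v²)/a
o(E) = -2*E*(1 + 7*E) (o(E) = -2*(E*(1 + 6*E)/E + E)*E = -2*((1 + 6*E) + E)*E = -2*(1 + 7*E)*E = -2*E*(1 + 7*E))
(191485 + o(-703))/(432916 - 424575) = (191485 - 2*(-703)*(1 + 7*(-703)))/(432916 - 424575) = (191485 - 2*(-703)*(1 - 4921))/8341 = (191485 - 2*(-703)*(-4920))*(1/8341) = (191485 - 6917520)*(1/8341) = -6726035*1/8341 = -6726035/8341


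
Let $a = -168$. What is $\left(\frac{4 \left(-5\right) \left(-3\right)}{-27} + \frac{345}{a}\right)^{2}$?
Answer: $\frac{4644025}{254016} \approx 18.282$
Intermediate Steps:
$\left(\frac{4 \left(-5\right) \left(-3\right)}{-27} + \frac{345}{a}\right)^{2} = \left(\frac{4 \left(-5\right) \left(-3\right)}{-27} + \frac{345}{-168}\right)^{2} = \left(\left(-20\right) \left(-3\right) \left(- \frac{1}{27}\right) + 345 \left(- \frac{1}{168}\right)\right)^{2} = \left(60 \left(- \frac{1}{27}\right) - \frac{115}{56}\right)^{2} = \left(- \frac{20}{9} - \frac{115}{56}\right)^{2} = \left(- \frac{2155}{504}\right)^{2} = \frac{4644025}{254016}$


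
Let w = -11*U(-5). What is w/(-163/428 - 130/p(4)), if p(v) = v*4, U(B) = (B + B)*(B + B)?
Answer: 941600/7281 ≈ 129.32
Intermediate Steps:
U(B) = 4*B**2 (U(B) = (2*B)*(2*B) = 4*B**2)
p(v) = 4*v
w = -1100 (w = -44*(-5)**2 = -44*25 = -11*100 = -1100)
w/(-163/428 - 130/p(4)) = -1100/(-163/428 - 130/(4*4)) = -1100/(-163*1/428 - 130/16) = -1100/(-163/428 - 130*1/16) = -1100/(-163/428 - 65/8) = -1100/(-7281/856) = -1100*(-856/7281) = 941600/7281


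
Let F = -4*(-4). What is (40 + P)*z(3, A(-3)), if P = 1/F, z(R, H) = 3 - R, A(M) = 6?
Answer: 0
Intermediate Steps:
F = 16
P = 1/16 ≈ 0.062500
(40 + P)*z(3, A(-3)) = (40 + 1/16)*(3 - 1*3) = 641*(3 - 3)/16 = (641/16)*0 = 0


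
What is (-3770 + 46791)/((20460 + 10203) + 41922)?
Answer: 43021/72585 ≈ 0.59270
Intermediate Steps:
(-3770 + 46791)/((20460 + 10203) + 41922) = 43021/(30663 + 41922) = 43021/72585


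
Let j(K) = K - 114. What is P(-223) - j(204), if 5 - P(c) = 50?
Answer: -135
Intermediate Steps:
j(K) = -114 + K
P(c) = -45 (P(c) = 5 - 1*50 = 5 - 50 = -45)
P(-223) - j(204) = -45 - (-114 + 204) = -45 - 1*90 = -45 - 90 = -135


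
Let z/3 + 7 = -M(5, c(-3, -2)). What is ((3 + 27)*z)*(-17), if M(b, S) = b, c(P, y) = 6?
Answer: 18360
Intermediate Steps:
z = -36 (z = -21 + 3*(-1*5) = -21 + 3*(-5) = -21 - 15 = -36)
((3 + 27)*z)*(-17) = ((3 + 27)*(-36))*(-17) = (30*(-36))*(-17) = -1080*(-17) = 18360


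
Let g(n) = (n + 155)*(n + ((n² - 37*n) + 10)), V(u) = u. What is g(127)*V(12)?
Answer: 39142728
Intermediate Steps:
g(n) = (155 + n)*(10 + n² - 36*n) (g(n) = (155 + n)*(n + (10 + n² - 37*n)) = (155 + n)*(10 + n² - 36*n))
g(127)*V(12) = (1550 + 127³ - 5570*127 + 119*127²)*12 = (1550 + 2048383 - 707390 + 119*16129)*12 = (1550 + 2048383 - 707390 + 1919351)*12 = 3261894*12 = 39142728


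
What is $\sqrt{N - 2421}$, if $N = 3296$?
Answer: $5 \sqrt{35} \approx 29.58$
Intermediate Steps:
$\sqrt{N - 2421} = \sqrt{3296 - 2421} = \sqrt{875} = 5 \sqrt{35}$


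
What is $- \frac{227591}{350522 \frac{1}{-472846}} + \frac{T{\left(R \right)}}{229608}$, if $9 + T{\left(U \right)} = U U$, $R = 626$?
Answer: $\frac{12354757850571031}{40241327688} \approx 3.0702 \cdot 10^{5}$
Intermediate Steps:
$T{\left(U \right)} = -9 + U^{2}$ ($T{\left(U \right)} = -9 + U U = -9 + U^{2}$)
$- \frac{227591}{350522 \frac{1}{-472846}} + \frac{T{\left(R \right)}}{229608} = - \frac{227591}{350522 \frac{1}{-472846}} + \frac{-9 + 626^{2}}{229608} = - \frac{227591}{350522 \left(- \frac{1}{472846}\right)} + \left(-9 + 391876\right) \frac{1}{229608} = - \frac{227591}{- \frac{175261}{236423}} + 391867 \cdot \frac{1}{229608} = \left(-227591\right) \left(- \frac{236423}{175261}\right) + \frac{391867}{229608} = \frac{53807746993}{175261} + \frac{391867}{229608} = \frac{12354757850571031}{40241327688}$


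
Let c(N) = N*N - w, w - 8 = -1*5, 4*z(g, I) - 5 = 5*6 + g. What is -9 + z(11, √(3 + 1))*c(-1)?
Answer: -32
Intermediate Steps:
z(g, I) = 35/4 + g/4 (z(g, I) = 5/4 + (5*6 + g)/4 = 5/4 + (30 + g)/4 = 5/4 + (15/2 + g/4) = 35/4 + g/4)
w = 3 (w = 8 - 1*5 = 8 - 5 = 3)
c(N) = -3 + N² (c(N) = N*N - 1*3 = N² - 3 = -3 + N²)
-9 + z(11, √(3 + 1))*c(-1) = -9 + (35/4 + (¼)*11)*(-3 + (-1)²) = -9 + (35/4 + 11/4)*(-3 + 1) = -9 + (23/2)*(-2) = -9 - 23 = -32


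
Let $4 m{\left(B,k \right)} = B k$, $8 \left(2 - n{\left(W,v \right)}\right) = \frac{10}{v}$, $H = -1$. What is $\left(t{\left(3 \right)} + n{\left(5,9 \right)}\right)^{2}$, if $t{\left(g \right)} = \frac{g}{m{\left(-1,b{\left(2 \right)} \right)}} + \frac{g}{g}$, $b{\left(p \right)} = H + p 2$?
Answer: $\frac{1681}{1296} \approx 1.2971$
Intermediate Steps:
$n{\left(W,v \right)} = 2 - \frac{5}{4 v}$ ($n{\left(W,v \right)} = 2 - \frac{10 \frac{1}{v}}{8} = 2 - \frac{5}{4 v}$)
$b{\left(p \right)} = -1 + 2 p$ ($b{\left(p \right)} = -1 + p 2 = -1 + 2 p$)
$m{\left(B,k \right)} = \frac{B k}{4}$
$t{\left(g \right)} = 1 - \frac{4 g}{3}$ ($t{\left(g \right)} = \frac{g}{\frac{1}{4} \left(-1\right) \left(-1 + 2 \cdot 2\right)} + \frac{g}{g} = \frac{g}{\frac{1}{4} \left(-1\right) \left(-1 + 4\right)} + 1 = \frac{g}{\frac{1}{4} \left(-1\right) 3} + 1 = \frac{g}{- \frac{3}{4}} + 1 = g \left(- \frac{4}{3}\right) + 1 = - \frac{4 g}{3} + 1 = 1 - \frac{4 g}{3}$)
$\left(t{\left(3 \right)} + n{\left(5,9 \right)}\right)^{2} = \left(\left(1 - 4\right) + \left(2 - \frac{5}{4 \cdot 9}\right)\right)^{2} = \left(\left(1 - 4\right) + \left(2 - \frac{5}{36}\right)\right)^{2} = \left(-3 + \left(2 - \frac{5}{36}\right)\right)^{2} = \left(-3 + \frac{67}{36}\right)^{2} = \left(- \frac{41}{36}\right)^{2} = \frac{1681}{1296}$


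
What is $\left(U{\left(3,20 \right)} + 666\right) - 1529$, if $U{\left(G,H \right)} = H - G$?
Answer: $-846$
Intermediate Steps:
$\left(U{\left(3,20 \right)} + 666\right) - 1529 = \left(\left(20 - 3\right) + 666\right) - 1529 = \left(17 + 666\right) - 1529 = 683 - 1529 = -846$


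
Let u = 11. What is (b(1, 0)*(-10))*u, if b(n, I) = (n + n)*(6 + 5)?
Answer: -2420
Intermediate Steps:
b(n, I) = 22*n (b(n, I) = (2*n)*11 = 22*n)
(b(1, 0)*(-10))*u = ((22*1)*(-10))*11 = (22*(-10))*11 = -220*11 = -2420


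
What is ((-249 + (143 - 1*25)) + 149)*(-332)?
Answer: -5976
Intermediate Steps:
((-249 + (143 - 1*25)) + 149)*(-332) = ((-249 + (143 - 25)) + 149)*(-332) = ((-249 + 118) + 149)*(-332) = (-131 + 149)*(-332) = 18*(-332) = -5976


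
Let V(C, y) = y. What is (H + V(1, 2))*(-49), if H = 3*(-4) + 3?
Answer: 343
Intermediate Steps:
H = -9 (H = -12 + 3 = -9)
(H + V(1, 2))*(-49) = (-9 + 2)*(-49) = -7*(-49) = 343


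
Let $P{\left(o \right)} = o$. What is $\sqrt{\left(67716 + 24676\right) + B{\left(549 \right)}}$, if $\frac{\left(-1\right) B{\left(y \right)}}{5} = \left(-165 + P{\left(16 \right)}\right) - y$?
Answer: $\sqrt{95882} \approx 309.65$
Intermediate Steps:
$B{\left(y \right)} = 745 + 5 y$ ($B{\left(y \right)} = - 5 \left(\left(-165 + 16\right) - y\right) = - 5 \left(-149 - y\right) = 745 + 5 y$)
$\sqrt{\left(67716 + 24676\right) + B{\left(549 \right)}} = \sqrt{\left(67716 + 24676\right) + \left(745 + 5 \cdot 549\right)} = \sqrt{92392 + \left(745 + 2745\right)} = \sqrt{92392 + 3490} = \sqrt{95882}$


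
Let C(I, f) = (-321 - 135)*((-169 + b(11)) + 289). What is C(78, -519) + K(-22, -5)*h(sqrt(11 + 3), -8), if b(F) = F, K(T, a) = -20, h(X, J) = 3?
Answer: -59796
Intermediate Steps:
C(I, f) = -59736 (C(I, f) = (-321 - 135)*((-169 + 11) + 289) = -456*(-158 + 289) = -456*131 = -59736)
C(78, -519) + K(-22, -5)*h(sqrt(11 + 3), -8) = -59736 - 20*3 = -59736 - 60 = -59796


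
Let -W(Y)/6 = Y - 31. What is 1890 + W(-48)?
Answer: 2364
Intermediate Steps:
W(Y) = 186 - 6*Y (W(Y) = -6*(Y - 31) = -6*(-31 + Y) = 186 - 6*Y)
1890 + W(-48) = 1890 + (186 - 6*(-48)) = 1890 + (186 + 288) = 1890 + 474 = 2364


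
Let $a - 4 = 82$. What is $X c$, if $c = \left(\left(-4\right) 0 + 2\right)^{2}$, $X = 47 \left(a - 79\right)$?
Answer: $1316$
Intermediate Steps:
$a = 86$ ($a = 4 + 82 = 86$)
$X = 329$ ($X = 47 \left(86 - 79\right) = 47 \cdot 7 = 329$)
$c = 4$ ($c = \left(0 + 2\right)^{2} = 2^{2} = 4$)
$X c = 329 \cdot 4 = 1316$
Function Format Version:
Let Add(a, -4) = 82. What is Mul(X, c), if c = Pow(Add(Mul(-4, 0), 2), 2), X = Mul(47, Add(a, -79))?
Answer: 1316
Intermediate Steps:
a = 86 (a = Add(4, 82) = 86)
X = 329 (X = Mul(47, Add(86, -79)) = Mul(47, 7) = 329)
c = 4 (c = Pow(Add(0, 2), 2) = Pow(2, 2) = 4)
Mul(X, c) = Mul(329, 4) = 1316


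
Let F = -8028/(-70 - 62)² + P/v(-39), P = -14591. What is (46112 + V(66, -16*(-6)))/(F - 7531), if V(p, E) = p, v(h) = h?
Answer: -871655928/135101809 ≈ -6.4518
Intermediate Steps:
F = 7053347/18876 (F = -8028/(-70 - 62)² - 14591/(-39) = -8028/((-132)²) - 14591*(-1/39) = -8028/17424 + 14591/39 = -8028*1/17424 + 14591/39 = -223/484 + 14591/39 = 7053347/18876 ≈ 373.67)
(46112 + V(66, -16*(-6)))/(F - 7531) = (46112 + 66)/(7053347/18876 - 7531) = 46178/(-135101809/18876) = 46178*(-18876/135101809) = -871655928/135101809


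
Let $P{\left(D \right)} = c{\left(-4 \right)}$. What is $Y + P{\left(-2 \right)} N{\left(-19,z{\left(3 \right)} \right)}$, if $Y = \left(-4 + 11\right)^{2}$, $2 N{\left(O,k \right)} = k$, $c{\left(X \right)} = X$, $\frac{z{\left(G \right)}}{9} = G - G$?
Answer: $49$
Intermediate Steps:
$z{\left(G \right)} = 0$ ($z{\left(G \right)} = 9 \left(G - G\right) = 9 \cdot 0 = 0$)
$N{\left(O,k \right)} = \frac{k}{2}$
$Y = 49$ ($Y = 7^{2} = 49$)
$P{\left(D \right)} = -4$
$Y + P{\left(-2 \right)} N{\left(-19,z{\left(3 \right)} \right)} = 49 - 4 \cdot \frac{1}{2} \cdot 0 = 49 - 0 = 49 + 0 = 49$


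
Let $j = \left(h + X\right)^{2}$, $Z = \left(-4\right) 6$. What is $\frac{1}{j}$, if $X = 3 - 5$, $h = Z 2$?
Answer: $\frac{1}{2500} \approx 0.0004$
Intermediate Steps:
$Z = -24$
$h = -48$ ($h = \left(-24\right) 2 = -48$)
$X = -2$ ($X = 3 - 5 = -2$)
$j = 2500$ ($j = \left(-48 - 2\right)^{2} = \left(-50\right)^{2} = 2500$)
$\frac{1}{j} = \frac{1}{2500}$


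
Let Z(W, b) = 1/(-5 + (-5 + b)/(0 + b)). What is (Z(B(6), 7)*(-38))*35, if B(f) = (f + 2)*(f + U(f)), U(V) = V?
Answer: 9310/33 ≈ 282.12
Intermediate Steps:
B(f) = 2*f*(2 + f) (B(f) = (f + 2)*(f + f) = (2 + f)*(2*f) = 2*f*(2 + f))
Z(W, b) = 1/(-5 + (-5 + b)/b)
(Z(B(6), 7)*(-38))*35 = (-1*7/(5 + 4*7)*(-38))*35 = (-1*7/(5 + 28)*(-38))*35 = (-1*7/33*(-38))*35 = (-1*7*1/33*(-38))*35 = -7/33*(-38)*35 = (266/33)*35 = 9310/33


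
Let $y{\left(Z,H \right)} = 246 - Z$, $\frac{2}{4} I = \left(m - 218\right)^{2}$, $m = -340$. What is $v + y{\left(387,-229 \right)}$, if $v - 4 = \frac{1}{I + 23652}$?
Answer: $- \frac{88554059}{646380} \approx -137.0$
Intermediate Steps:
$I = 622728$ ($I = 2 \left(-340 - 218\right)^{2} = 2 \left(-558\right)^{2} = 2 \cdot 311364 = 622728$)
$v = \frac{2585521}{646380}$ ($v = 4 + \frac{1}{622728 + 23652} = 4 + \frac{1}{646380} = \frac{2585521}{646380} \approx 4.0$)
$v + y{\left(387,-229 \right)} = \frac{2585521}{646380} + \left(246 - 387\right) = \frac{2585521}{646380} - 141 = - \frac{88554059}{646380}$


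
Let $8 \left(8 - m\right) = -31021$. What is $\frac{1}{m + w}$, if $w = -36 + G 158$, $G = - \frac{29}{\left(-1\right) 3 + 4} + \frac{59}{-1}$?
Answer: $- \frac{8}{80435} \approx -9.9459 \cdot 10^{-5}$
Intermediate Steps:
$m = \frac{31085}{8}$ ($m = 8 - - \frac{31021}{8} = 8 + \frac{31021}{8} = \frac{31085}{8} \approx 3885.6$)
$G = -88$ ($G = - \frac{29}{-3 + 4} + 59 \left(-1\right) = - \frac{29}{1} - 59 = \left(-29\right) 1 - 59 = -29 - 59 = -88$)
$w = -13940$ ($w = -36 - 13904 = -13940$)
$\frac{1}{m + w} = \frac{1}{\frac{31085}{8} - 13940} = \frac{1}{- \frac{80435}{8}} = - \frac{8}{80435}$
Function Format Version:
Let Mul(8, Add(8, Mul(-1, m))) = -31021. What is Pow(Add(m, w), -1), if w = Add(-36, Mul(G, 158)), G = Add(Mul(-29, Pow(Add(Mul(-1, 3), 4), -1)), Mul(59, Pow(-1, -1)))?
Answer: Rational(-8, 80435) ≈ -9.9459e-5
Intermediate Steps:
m = Rational(31085, 8) (m = Add(8, Mul(Rational(-1, 8), -31021)) = Add(8, Rational(31021, 8)) = Rational(31085, 8) ≈ 3885.6)
G = -88 (G = Add(Mul(-29, Pow(Add(-3, 4), -1)), Mul(59, -1)) = Add(Mul(-29, Pow(1, -1)), -59) = Add(Mul(-29, 1), -59) = Add(-29, -59) = -88)
w = -13940 (w = Add(-36, Mul(-88, 158)) = Add(-36, -13904) = -13940)
Pow(Add(m, w), -1) = Pow(Add(Rational(31085, 8), -13940), -1) = Pow(Rational(-80435, 8), -1) = Rational(-8, 80435)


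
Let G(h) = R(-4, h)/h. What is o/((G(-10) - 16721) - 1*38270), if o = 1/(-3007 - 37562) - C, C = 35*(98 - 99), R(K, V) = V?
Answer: -709957/1115444655 ≈ -0.00063648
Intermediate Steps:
C = -35 (C = 35*(-1) = -35)
G(h) = 1 (G(h) = h/h = 1)
o = 1419914/40569 (o = 1/(-3007 - 37562) - 1*(-35) = 1/(-40569) + 35 = -1/40569 + 35 = 1419914/40569 ≈ 35.000)
o/((G(-10) - 16721) - 1*38270) = 1419914/(40569*((1 - 16721) - 1*38270)) = 1419914/(40569*(-16720 - 38270)) = (1419914/40569)/(-54990) = (1419914/40569)*(-1/54990) = -709957/1115444655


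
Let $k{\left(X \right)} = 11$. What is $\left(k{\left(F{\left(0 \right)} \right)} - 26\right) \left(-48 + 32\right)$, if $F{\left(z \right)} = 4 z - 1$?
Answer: $240$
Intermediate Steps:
$F{\left(z \right)} = -1 + 4 z$
$\left(k{\left(F{\left(0 \right)} \right)} - 26\right) \left(-48 + 32\right) = \left(11 - 26\right) \left(-48 + 32\right) = \left(11 - 26\right) \left(-16\right) = \left(-15\right) \left(-16\right) = 240$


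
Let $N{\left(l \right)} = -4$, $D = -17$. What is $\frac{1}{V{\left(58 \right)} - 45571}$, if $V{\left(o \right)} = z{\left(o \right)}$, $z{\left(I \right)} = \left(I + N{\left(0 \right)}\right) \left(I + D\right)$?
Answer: $- \frac{1}{43357} \approx -2.3064 \cdot 10^{-5}$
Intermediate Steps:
$z{\left(I \right)} = \left(-17 + I\right) \left(-4 + I\right)$ ($z{\left(I \right)} = \left(I - 4\right) \left(I - 17\right) = \left(-4 + I\right) \left(-17 + I\right) = \left(-17 + I\right) \left(-4 + I\right)$)
$V{\left(o \right)} = 68 + o^{2} - 21 o$
$\frac{1}{V{\left(58 \right)} - 45571} = \frac{1}{\left(68 + 58^{2} - 1218\right) - 45571} = \frac{1}{\left(68 + 3364 - 1218\right) - 45571} = \frac{1}{2214 - 45571} = \frac{1}{-43357} = - \frac{1}{43357}$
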